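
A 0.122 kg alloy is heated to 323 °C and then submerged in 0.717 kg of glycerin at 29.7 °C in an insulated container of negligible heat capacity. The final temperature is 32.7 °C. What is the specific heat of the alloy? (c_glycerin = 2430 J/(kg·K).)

Energy conservation, ΣQ = 0:
0.122·c·(32.7 − 323) + 0.717·2430·(32.7 − 29.7) = 0
-35.42 c = -5226.9
c = -5226.9/-35.42 ≈ 147.6 J/(kg·K)

c ≈ 148 J/(kg·K)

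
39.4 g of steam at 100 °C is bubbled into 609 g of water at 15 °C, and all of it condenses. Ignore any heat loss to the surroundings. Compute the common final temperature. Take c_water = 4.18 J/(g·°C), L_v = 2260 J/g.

Heat gained plus heat lost sum to zero:
latent heat released on condensation: 39.4·2260 = 89044; condensate cools 100→T: 39.4·4.18·(T − 100) = 164.69(T − 100); water warms: 609·4.18·(T − 15) = 2545.6(T − 15)
2710.3 T = 89044 + 16469 + 38184 = 143698
T ≈ 53.02 °C (< 100 °C, so full condensation is consistent).

T_f ≈ 53.0 °C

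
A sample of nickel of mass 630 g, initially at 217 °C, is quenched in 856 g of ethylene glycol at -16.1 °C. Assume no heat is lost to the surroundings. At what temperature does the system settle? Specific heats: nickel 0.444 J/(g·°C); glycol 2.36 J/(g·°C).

T_f ≈ 12.3 °C

T_f = Σ m_i c_i T_i / Σ m_i c_i:
T_f = (279.72*217 + 2020.2*(-16.1)) / (279.72 + 2020.2)
    = 28175 / 2299.9 ≈ 12.25 °C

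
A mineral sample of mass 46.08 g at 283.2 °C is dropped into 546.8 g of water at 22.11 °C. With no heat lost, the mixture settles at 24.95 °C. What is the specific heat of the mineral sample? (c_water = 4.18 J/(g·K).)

m_s c (T_s − T_f) = m_water c_water (T_f − T_0):
46.08·c·(283.2 − 24.95) = 546.8·4.18·(24.95 − 22.11)
11900 c = 6491.2  ⇒  c ≈ 0.5455 J/(g·K)

c ≈ 0.545 J/(g·K)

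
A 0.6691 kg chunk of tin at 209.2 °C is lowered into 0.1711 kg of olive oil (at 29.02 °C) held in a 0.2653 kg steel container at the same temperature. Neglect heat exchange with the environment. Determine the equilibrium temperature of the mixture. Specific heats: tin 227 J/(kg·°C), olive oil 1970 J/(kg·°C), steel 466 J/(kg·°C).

T_f ≈ 73.7 °C

Heat gained plus heat lost sum to zero:
0.6691·227·(T − 209.2) + 0.1711·1970·(T − 29.02) + 0.2653·466·(T − 29.02) = 0
(151.89 + 337.07 + 123.63) T = 151.89·209.2 + 337.07·29.02 + 123.63·29.02
T ≈ 73.69 °C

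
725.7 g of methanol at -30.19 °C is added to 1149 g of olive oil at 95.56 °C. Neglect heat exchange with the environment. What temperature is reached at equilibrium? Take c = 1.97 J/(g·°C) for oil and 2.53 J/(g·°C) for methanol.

T_f = Σ m_i c_i T_i / Σ m_i c_i:
T_f = (2263.5·95.56 + 1836·(-30.19)) / (2263.5 + 1836)
    = 160873 / 4099.6 ≈ 39.24 °C

T_f ≈ 39.2 °C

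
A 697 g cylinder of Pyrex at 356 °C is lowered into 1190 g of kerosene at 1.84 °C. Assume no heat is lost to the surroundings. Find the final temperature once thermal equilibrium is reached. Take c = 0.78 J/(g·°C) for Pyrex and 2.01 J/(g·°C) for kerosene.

Set heat shed by the hot body equal to heat absorbed by the cold body:
697·0.78·(356 − T) = 1190·2.01·(T − 1.84)
543.66(356 − T) = 2391.9(T − 1.84)
2935.6 T = 197944  ⇒  T ≈ 67.43 °C

T_f ≈ 67.4 °C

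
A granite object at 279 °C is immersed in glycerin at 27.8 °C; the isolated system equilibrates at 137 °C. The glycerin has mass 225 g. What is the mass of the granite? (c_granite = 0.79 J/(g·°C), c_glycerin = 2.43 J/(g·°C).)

Heat gained plus heat lost sum to zero:
m·0.79·(137 − 279) + 225·2.43·(137 − 27.8) = 0
-112.18 m = -59705
m = -59705/-112.18 ≈ 532.2 g

m ≈ 532 g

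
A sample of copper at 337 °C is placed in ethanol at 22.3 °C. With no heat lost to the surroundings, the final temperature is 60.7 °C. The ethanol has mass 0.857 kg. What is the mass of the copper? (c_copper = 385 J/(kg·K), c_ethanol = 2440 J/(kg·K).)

Conservation of energy gives ΣQ = 0:
m×385×(60.7 − 337) + 0.857×2440×(60.7 − 22.3) = 0
-106376 m = -80297
m = -80297/-106376 ≈ 0.7548 kg

m ≈ 0.755 kg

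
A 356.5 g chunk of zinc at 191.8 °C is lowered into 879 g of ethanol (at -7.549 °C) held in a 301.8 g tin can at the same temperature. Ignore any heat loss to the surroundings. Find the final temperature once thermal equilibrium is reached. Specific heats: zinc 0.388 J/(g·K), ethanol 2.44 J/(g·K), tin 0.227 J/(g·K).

Let T be the final temperature. ΣQ_i = 0:
356.5*0.388*(T − 191.8) + 879*2.44*(T − (-7.549)) + 301.8*0.227*(T − (-7.549)) = 0
138.32(T − 191.8) + 2144.8(T − (-7.549)) + 68.51(T − (-7.549)) = 0
2351.6 T = 9822.2
T = 9822.2/2351.6 ≈ 4.18 °C

T_f ≈ 4.2 °C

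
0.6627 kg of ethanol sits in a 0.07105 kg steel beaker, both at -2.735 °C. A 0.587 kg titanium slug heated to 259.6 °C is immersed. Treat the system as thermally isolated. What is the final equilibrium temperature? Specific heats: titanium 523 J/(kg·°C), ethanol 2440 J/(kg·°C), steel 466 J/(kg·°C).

Taking heat into each body as positive, Σ m c ΔT = 0:
0.587×523×(T − 259.6) + 0.6627×2440×(T − (-2.735)) + 0.07105×466×(T − (-2.735)) = 0
307(T − 259.6) + 1617(T − (-2.735)) + 33.11(T − (-2.735)) = 0
1957.1 T = 75184
T ≈ 38.42 °C

T_f ≈ 38.4 °C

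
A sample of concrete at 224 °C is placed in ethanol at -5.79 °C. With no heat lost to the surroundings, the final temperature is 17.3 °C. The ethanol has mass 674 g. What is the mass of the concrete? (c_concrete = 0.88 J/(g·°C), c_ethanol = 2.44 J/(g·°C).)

Setting the total heat transfer to zero:
m·0.88·(17.3 − 224) + 674·2.44·(17.3 − (-5.79)) = 0
-181.9 m = -37973
m = -37973/-181.9 ≈ 208.8 g

m ≈ 209 g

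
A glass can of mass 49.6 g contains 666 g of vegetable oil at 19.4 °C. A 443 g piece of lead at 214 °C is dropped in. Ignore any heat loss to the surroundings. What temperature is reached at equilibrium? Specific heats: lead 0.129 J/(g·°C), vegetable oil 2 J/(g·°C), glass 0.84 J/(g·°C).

T_f ≈ 27.2 °C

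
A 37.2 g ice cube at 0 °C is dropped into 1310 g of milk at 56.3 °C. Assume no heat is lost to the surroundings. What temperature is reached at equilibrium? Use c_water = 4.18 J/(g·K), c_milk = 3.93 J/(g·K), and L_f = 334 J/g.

T_f ≈ 52.3 °C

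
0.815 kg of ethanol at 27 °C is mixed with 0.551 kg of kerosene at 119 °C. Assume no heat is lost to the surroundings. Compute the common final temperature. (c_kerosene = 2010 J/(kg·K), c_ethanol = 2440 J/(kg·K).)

Taking heat into each body as positive, Σ m c ΔT = 0:
0.551·2010·(T − 119) + 0.815·2440·(T − 27) = 0
1107.5(T − 119) + 1988.6(T − 27) = 0
(1107.5 + 1988.6) T = 1107.5·119 + 1988.6·27
T = 185486 / 3096.1 = 59.9 °C

T_f ≈ 59.9 °C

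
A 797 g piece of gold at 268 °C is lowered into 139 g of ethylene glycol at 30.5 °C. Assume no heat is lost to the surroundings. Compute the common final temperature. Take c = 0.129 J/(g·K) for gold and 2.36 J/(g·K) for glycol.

T_f ≈ 87.2 °C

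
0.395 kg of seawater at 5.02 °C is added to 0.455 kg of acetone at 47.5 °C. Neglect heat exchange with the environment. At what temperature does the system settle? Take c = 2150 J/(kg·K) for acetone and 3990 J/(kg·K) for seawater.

|Q_acetone| = |Q_seawater|:
0.455*2150*(47.5 − T) = 0.395*3990*(T − 5.02)
978.25(47.5 − T) = 1576.1(T − 5.02)
2554.3 T = 54379  ⇒  T ≈ 21.29 °C

T_f ≈ 21.3 °C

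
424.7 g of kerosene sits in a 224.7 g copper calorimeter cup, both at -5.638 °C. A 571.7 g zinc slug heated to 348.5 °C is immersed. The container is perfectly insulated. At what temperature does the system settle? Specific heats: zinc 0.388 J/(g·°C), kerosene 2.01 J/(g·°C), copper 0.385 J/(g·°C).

T_f = Σ m_i c_i T_i / Σ m_i c_i:
T_f = (221.82*348.5 + 853.65*(-5.638) + 86.51*(-5.638)) / (221.82 + 853.65 + 86.51)
    = 72004 / 1162 ≈ 61.97 °C

T_f ≈ 62.0 °C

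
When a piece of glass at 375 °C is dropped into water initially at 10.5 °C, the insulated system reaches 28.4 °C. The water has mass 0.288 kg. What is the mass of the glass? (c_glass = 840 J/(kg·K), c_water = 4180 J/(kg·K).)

m ≈ 0.074 kg

|Q_glass| = |Q_water|:
m·840·(375 − 28.4) = 0.288·4180·(28.4 − 10.5)
291144 m = 21549  ⇒  m ≈ 0.07401 kg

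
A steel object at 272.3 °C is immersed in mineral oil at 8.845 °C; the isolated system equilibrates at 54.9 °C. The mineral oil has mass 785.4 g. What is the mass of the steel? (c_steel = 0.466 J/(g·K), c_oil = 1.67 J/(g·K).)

m ≈ 596 g

Energy conservation, ΣQ = 0:
m×0.466×(54.9 − 272.3) + 785.4×1.67×(54.9 − 8.845) = 0
-101.31 m = -60407
m = -60407/-101.31 ≈ 596.3 g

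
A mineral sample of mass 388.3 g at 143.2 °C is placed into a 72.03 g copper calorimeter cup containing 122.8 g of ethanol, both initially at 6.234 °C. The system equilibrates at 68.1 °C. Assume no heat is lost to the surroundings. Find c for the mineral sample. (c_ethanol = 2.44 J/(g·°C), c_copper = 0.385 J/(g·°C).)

Let T be the final temperature. ΣQ_i = 0:
388.3×c×(68.1 − 143.2) + 122.8×2.44×(68.1 − 6.234) + 72.03×0.385×(68.1 − 6.234) = 0
-29161 c = -20253
c = -20253/-29161 ≈ 0.6945 J/(g·°C)

c ≈ 0.695 J/(g·°C)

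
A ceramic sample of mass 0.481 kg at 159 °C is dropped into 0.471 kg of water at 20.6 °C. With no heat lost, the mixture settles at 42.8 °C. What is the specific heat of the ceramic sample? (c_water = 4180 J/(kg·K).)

Setting the total heat transfer to zero:
0.481×c×(42.8 − 159) + 0.471×4180×(42.8 − 20.6) = 0
-55.89 c = -43707
c = -43707/-55.89 ≈ 782 J/(kg·K)

c ≈ 782 J/(kg·K)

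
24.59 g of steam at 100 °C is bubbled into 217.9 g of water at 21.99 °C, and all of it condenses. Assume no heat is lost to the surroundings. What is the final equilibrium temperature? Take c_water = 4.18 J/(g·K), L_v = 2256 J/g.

Sum of m c ΔT and latent-heat terms is zero:
latent heat released on condensation: 24.59×2256 = 55475; condensate cools 100→T: 24.59×4.18×(T − 100) = 102.79(T − 100); water warms: 217.9×4.18×(T − 21.99) = 910.82(T − 21.99)
1013.6 T = 55475 + 10279 + 20029 = 85783
T ≈ 84.63 °C (< 100 °C, so full condensation is consistent).

T_f ≈ 84.6 °C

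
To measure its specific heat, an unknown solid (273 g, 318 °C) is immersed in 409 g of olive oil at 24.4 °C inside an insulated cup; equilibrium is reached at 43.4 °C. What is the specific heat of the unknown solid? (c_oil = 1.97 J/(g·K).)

Heat lost by the unknown solid = heat gained by the oil:
273·c·(318 − 43.4) = 409·1.97·(43.4 − 24.4)
74966 c = 15309  ⇒  c ≈ 0.2042 J/(g·K)

c ≈ 0.204 J/(g·K)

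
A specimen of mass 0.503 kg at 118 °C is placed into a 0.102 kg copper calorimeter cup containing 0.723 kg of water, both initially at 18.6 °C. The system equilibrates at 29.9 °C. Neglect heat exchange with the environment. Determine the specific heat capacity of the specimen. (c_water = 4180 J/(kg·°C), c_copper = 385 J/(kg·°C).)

c ≈ 781 J/(kg·°C)

Energy conservation, ΣQ = 0:
0.503×c×(29.9 − 118) + 0.723×4180×(29.9 − 18.6) + 0.102×385×(29.9 − 18.6) = 0
-44.31 c = -34594
c = -34594/-44.31 ≈ 780.6 J/(kg·°C)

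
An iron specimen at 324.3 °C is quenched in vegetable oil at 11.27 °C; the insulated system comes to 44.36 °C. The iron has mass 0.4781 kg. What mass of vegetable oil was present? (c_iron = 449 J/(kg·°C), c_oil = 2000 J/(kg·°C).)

m ≈ 0.908 kg

Heat lost by the iron = heat gained by the oil:
0.4781×449×(324.3 − 44.36) = m×2000×(44.36 − 11.27)
66180 m = 60094  ⇒  m ≈ 0.908 kg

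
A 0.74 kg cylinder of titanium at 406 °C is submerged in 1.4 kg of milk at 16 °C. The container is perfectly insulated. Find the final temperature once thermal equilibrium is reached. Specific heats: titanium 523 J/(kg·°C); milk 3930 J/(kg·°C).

T_f ≈ 41.6 °C

T_f is the heat-capacity-weighted average of the initial temperatures:
T_f = (387.02*406 + 5502*16) / (387.02 + 5502)
    = 245162 / 5889 ≈ 41.63 °C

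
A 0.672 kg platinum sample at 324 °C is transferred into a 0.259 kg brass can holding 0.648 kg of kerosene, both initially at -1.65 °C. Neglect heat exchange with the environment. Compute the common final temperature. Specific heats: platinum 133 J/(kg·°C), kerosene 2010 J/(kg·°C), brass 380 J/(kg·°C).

T_f ≈ 17.9 °C

Taking heat into each body as positive, Σ m c ΔT = 0:
0.672·133·(T − 324) + 0.648·2010·(T − (-1.65)) + 0.259·380·(T − (-1.65)) = 0
89.38(T − 324) + 1302.5(T − (-1.65)) + 98.42(T − (-1.65)) = 0
(89.38 + 1302.5 + 98.42) T = 89.38·324 + 1302.5·(-1.65) + 98.42·(-1.65)
T = 26646 / 1490.3 = 17.9 °C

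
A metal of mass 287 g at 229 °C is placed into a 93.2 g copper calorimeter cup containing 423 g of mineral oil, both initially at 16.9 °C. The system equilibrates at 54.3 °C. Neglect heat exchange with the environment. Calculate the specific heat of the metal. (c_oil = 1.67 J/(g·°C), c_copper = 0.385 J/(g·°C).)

c ≈ 0.554 J/(g·°C)

Setting the total heat transfer to zero:
287·c·(54.3 − 229) + 423·1.67·(54.3 − 16.9) + 93.2·0.385·(54.3 − 16.9) = 0
-50139 c = -27762
c = -27762/-50139 ≈ 0.5537 J/(g·°C)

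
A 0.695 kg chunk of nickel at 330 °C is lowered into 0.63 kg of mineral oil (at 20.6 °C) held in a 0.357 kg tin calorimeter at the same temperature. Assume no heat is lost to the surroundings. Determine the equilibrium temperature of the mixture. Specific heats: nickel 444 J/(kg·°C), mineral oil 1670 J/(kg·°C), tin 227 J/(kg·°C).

T_f ≈ 86.8 °C

Taking heat into each body as positive, Σ m c ΔT = 0:
0.695×444×(T − 330) + 0.63×1670×(T − 20.6) + 0.357×227×(T − 20.6) = 0
1441.7 T = 125174
T = 125174/1441.7 ≈ 86.82 °C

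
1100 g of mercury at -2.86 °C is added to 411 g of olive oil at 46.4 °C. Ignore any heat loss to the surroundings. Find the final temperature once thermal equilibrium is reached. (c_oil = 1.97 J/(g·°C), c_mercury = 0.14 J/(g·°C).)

T_f ≈ 38.5 °C

T_f = Σ m_i c_i T_i / Σ m_i c_i:
T_f = (809.67*46.4 + 154*(-2.86)) / (809.67 + 154)
    = 37128 / 963.67 ≈ 38.53 °C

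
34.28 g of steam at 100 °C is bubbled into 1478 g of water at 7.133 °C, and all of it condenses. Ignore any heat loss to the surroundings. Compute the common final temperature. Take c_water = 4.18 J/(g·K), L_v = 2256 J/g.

T_f ≈ 21.5 °C

Setting the total heat transfer to zero:
latent heat released on condensation: 34.28·2256 = 77336
  condensed water 100 °C→T: 143.29(T − 100)
  water warms: 1478·4.18·(T − 7.133) = 6178(T − 7.133)
6321.3 T = 77336 + 14329 + 44068 = 135733
T ≈ 21.47 °C, under the boiling point, so the assumption holds.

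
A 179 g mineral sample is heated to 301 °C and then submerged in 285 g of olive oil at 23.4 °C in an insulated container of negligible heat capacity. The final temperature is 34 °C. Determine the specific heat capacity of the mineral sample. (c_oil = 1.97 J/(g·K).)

c ≈ 0.125 J/(g·K)

Energy conservation, ΣQ = 0:
179×c×(34 − 301) + 285×1.97×(34 − 23.4) = 0
-47793 c = -5951.4
c = -5951.4/-47793 ≈ 0.1245 J/(g·K)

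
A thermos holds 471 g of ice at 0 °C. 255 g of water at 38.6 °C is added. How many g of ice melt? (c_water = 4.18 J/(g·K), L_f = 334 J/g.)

Water can give up m c ΔT = 255×4.18×38.6 = 41144 J before reaching 0 °C.
To melt every bit of ice: 471×334 = 157314 J.
41144 J < 157314 J, so only part of the ice melts and the system sits at 0 °C.
m_melted×334 = 41144  ⇒  m_melted ≈ 123.2 g.

m_melted ≈ 123 g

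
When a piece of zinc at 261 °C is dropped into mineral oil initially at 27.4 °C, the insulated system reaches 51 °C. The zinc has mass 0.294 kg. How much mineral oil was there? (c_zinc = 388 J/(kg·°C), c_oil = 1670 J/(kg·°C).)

m ≈ 0.608 kg

|Q_zinc| = |Q_oil|:
0.294·388·(261 − 51) = m·1670·(51 − 27.4)
39412 m = 23955  ⇒  m ≈ 0.6078 kg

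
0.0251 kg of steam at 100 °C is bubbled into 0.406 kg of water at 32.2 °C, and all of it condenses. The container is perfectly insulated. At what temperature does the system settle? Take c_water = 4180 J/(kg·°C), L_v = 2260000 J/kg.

Conservation of energy gives ΣQ = 0:
latent heat released on condensation: 0.0251·2260000 = 56726; condensed water 100 °C→T: 104.92(T − 100); original water: 1697.1(T − 32.2)
1802 T = 56726 + 10492 + 54646 = 121864
T ≈ 67.63 °C, under the boiling point, so the assumption holds.

T_f ≈ 67.6 °C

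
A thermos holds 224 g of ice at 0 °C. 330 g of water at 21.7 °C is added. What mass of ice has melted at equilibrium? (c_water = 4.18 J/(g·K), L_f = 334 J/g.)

Heat available from the water dropping to 0 °C: 330·4.18·21.7 = 29933 J.
Fully melting the ice requires m_ice L_f = 224·334 = 74816 J.
That's not enough to melt it all — equilibrium is at 0 °C with ice remaining.
Mass melted = 29933/334 ≈ 89.62 g.

m_melted ≈ 89.6 g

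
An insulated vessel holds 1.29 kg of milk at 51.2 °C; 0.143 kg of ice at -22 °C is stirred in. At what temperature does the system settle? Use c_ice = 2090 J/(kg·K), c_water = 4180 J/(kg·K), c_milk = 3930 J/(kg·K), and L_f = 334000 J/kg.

T_f ≈ 36.2 °C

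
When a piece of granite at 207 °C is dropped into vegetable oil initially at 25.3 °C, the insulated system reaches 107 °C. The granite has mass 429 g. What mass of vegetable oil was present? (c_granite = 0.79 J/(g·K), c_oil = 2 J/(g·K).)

Energy conservation, ΣQ = 0:
429×0.79×(107 − 207) + m×2×(107 − 25.3) = 0
163.4 m = 33891
m = 33891/163.4 ≈ 207.4 g

m ≈ 207 g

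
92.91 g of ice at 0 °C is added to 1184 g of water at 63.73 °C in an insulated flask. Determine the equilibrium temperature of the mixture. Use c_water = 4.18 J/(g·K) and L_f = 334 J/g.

T_f ≈ 53.3 °C

Setting the total heat transfer to zero:
melt ice: 92.91×334 = 31032; warm the meltwater: 388.36 T; water cools: 1184×4.18×(T − 63.73) = 4949.1(T − 63.73)
5337.5 T = 315407 − 31032 = 284375
T ≈ 53.28 °C. Since T > 0 °C, the all-ice-melts assumption holds.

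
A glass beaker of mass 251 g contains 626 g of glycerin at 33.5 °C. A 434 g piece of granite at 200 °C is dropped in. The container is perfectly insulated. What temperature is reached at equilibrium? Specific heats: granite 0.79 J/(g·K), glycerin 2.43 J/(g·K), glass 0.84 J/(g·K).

T_f ≈ 61.0 °C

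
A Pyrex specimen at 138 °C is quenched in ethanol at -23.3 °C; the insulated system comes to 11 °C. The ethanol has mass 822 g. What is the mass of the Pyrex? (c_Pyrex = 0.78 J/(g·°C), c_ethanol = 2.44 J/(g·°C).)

Setting the total heat transfer to zero:
m·0.78·(11 − 138) + 822·2.44·(11 − (-23.3)) = 0
-99.06 m = -68795
m = -68795/-99.06 ≈ 694.5 g

m ≈ 694 g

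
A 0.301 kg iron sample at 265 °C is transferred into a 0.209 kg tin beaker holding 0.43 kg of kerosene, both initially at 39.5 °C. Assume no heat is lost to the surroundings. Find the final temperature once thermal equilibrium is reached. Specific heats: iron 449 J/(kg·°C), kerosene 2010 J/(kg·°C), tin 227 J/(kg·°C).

T_f ≈ 68.6 °C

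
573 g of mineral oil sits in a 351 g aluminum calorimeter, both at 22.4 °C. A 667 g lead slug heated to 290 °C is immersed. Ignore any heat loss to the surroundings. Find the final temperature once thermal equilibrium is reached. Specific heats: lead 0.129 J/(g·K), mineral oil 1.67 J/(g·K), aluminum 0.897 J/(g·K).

Conservation of energy gives ΣQ = 0:
667×0.129×(T − 290) + 573×1.67×(T − 22.4) + 351×0.897×(T − 22.4) = 0
86.04(T − 290) + 956.91(T − 22.4) + 314.85(T − 22.4) = 0
1357.8 T = 53440
T = 53440 / 1357.8 = 39.4 °C

T_f ≈ 39.4 °C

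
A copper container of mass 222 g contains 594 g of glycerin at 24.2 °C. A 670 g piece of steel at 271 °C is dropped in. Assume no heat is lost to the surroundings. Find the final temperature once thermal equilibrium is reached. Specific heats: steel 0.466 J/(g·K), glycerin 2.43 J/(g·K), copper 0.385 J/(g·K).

T_f ≈ 66.1 °C

With ΣQ=0 the equilibrium temperature is the m·c-weighted mean:
T_f = (312.22*271 + 1443.4*24.2 + 85.47*24.2) / (312.22 + 1443.4 + 85.47)
    = 121611 / 1841.1 ≈ 66.05 °C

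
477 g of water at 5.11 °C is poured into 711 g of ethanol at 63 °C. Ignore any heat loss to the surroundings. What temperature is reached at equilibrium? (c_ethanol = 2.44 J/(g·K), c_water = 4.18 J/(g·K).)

T_f ≈ 32.0 °C

Set heat shed by the hot body equal to heat absorbed by the cold body:
711×2.44×(63 − T) = 477×4.18×(T − 5.11)
1734.8(63 − T) = 1993.9(T − 5.11)
3728.7 T = 119484  ⇒  T ≈ 32.04 °C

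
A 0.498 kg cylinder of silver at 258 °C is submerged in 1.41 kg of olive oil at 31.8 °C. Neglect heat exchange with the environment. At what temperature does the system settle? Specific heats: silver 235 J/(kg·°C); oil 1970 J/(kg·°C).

Heat gained plus heat lost sum to zero:
0.498×235×(T − 258) + 1.41×1970×(T − 31.8) = 0
(117.03 + 2777.7) T = 117.03×258 + 2777.7×31.8
T ≈ 40.94 °C

T_f ≈ 40.9 °C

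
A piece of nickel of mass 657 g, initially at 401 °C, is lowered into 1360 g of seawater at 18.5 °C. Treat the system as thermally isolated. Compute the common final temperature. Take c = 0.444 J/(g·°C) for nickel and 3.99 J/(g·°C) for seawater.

Heat gained plus heat lost sum to zero:
657*0.444*(T − 401) + 1360*3.99*(T − 18.5) = 0
291.71(T − 401) + 5426.4(T − 18.5) = 0
(291.71 + 5426.4) T = 291.71*401 + 5426.4*18.5
T = 217363/5718.1 ≈ 38.01 °C

T_f ≈ 38.0 °C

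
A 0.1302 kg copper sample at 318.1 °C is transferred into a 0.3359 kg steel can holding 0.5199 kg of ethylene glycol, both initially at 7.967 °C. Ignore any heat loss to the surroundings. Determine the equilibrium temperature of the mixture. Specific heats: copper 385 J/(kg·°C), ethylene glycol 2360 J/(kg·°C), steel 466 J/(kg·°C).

T_f ≈ 18.8 °C

Conservation of energy gives ΣQ = 0:
0.1302*385*(T − 318.1) + 0.5199*2360*(T − 7.967) + 0.3359*466*(T − 7.967) = 0
50.13(T − 318.1) + 1227(T − 7.967) + 156.53(T − 7.967) = 0
1433.6 T = 26968
T = 26968 / 1433.6 = 18.8 °C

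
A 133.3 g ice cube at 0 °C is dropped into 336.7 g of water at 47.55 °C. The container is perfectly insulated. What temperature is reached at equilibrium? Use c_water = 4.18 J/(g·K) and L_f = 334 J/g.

T_f ≈ 11.4 °C

Heat gained plus heat lost sum to zero:
fusion: m_ice L_f = 133.3·334 = 44522; warm the meltwater: 557.19 T; water cools: 336.7·4.18·(T − 47.55) = 1407.4(T − 47.55)
1964.6 T = 66922 − 44522 = 22400
T ≈ 11.40 °C — above 0 °C, consistent with complete melting.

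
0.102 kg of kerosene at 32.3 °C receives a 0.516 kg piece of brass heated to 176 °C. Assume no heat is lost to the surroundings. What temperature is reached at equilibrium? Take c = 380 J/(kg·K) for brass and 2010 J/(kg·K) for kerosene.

With ΣQ=0 the equilibrium temperature is the m·c-weighted mean:
T_f = (196.08×176 + 205.02×32.3) / (196.08 + 205.02)
    = 41132 / 401.1 ≈ 102.55 °C

T_f ≈ 102.5 °C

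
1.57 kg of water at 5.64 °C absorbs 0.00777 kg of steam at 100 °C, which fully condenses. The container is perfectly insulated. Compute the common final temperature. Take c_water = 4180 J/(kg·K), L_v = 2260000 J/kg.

T_f ≈ 8.8 °C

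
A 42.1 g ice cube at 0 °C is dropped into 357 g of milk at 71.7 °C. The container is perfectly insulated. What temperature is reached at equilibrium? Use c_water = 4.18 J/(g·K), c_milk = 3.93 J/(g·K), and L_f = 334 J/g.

T_f ≈ 54.8 °C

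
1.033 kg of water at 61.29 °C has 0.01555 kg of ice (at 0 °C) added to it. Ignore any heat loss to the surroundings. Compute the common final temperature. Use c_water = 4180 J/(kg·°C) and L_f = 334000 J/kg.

Net heat exchanged in the isolated system is zero:
latent heat to melt: 0.01555·334000 = 5193.7; warm the meltwater: 65 T; water cools: 1.033·4180·(T − 61.29) = 4317.9(T − 61.29)
4382.9 T = 264647 − 5193.7 = 259453
T ≈ 59.20 °C. Since T > 0 °C, the all-ice-melts assumption holds.

T_f ≈ 59.2 °C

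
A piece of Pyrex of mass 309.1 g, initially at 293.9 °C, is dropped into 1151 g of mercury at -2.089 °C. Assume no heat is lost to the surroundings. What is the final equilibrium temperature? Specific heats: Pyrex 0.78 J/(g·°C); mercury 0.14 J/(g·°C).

T_f = Σ m_i c_i T_i / Σ m_i c_i:
T_f = (241.1·293.9 + 161.14·(-2.089)) / (241.1 + 161.14)
    = 70522 / 402.24 ≈ 175.32 °C

T_f ≈ 175.3 °C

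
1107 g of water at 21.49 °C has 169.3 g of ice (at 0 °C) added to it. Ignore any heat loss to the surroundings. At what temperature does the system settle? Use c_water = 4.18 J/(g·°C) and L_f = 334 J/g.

Sum of m c ΔT and latent-heat terms is zero:
latent heat to melt: 169.3·334 = 56546
  warm the meltwater: 707.67 T
  water: 4627.3(T − 21.49)
5334.9 T = 99440 − 56546 = 42894
T ≈ 8.04 °C. Since T > 0 °C, the all-ice-melts assumption holds.

T_f ≈ 8.0 °C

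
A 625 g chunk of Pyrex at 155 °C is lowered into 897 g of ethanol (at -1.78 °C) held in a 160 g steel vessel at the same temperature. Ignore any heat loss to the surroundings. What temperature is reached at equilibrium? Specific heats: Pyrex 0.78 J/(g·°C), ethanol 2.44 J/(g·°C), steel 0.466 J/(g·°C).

T_f ≈ 26.0 °C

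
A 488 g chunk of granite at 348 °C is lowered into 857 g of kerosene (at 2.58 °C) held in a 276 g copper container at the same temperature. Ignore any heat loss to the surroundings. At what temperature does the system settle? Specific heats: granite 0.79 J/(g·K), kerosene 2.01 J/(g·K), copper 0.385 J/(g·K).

Let T be the final temperature. ΣQ_i = 0:
488*0.79*(T − 348) + 857*2.01*(T − 2.58) + 276*0.385*(T − 2.58) = 0
385.52(T − 348) + 1722.6(T − 2.58) + 106.26(T − 2.58) = 0
2214.3 T = 138879
T ≈ 62.72 °C

T_f ≈ 62.7 °C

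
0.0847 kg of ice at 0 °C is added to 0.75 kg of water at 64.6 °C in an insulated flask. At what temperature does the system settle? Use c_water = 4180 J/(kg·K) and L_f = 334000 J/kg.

T_f ≈ 49.9 °C

Taking heat into each body as positive, Σ m c ΔT = 0:
latent heat to melt: 0.0847·334000 = 28290
  warm the meltwater: 354.05 T
  water cools: 0.75·4180·(T − 64.6) = 3135(T − 64.6)
3489 T = 202521 − 28290 = 174231
T ≈ 49.94 °C (positive, so assuming full melt was valid).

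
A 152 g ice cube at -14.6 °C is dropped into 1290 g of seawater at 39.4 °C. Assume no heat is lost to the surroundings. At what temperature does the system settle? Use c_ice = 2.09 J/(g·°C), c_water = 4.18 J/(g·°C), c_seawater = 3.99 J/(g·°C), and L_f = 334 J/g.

T_f ≈ 25.5 °C

Energy conservation, ΣQ = 0:
ice -14.6→0 °C: 152·2.09·14.6 = 4638.1; latent heat to melt: 152·334 = 50768; warm the meltwater: 635.36 T; seawater cools: 1290·3.99·(T − 39.4) = 5147.1(T − 39.4)
5782.5 T = 202796 − 55406 = 147390
T ≈ 25.49 °C (positive, so assuming full melt was valid).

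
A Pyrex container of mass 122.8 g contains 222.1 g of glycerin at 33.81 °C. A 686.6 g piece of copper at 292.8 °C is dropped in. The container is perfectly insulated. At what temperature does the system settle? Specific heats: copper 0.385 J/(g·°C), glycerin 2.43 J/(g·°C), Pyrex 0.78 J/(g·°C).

Setting the total heat transfer to zero:
686.6*0.385*(T − 292.8) + 222.1*2.43*(T − 33.81) + 122.8*0.78*(T − 33.81) = 0
264.34(T − 292.8) + 539.7(T − 33.81) + 95.78(T − 33.81) = 0
(264.34 + 539.7 + 95.78) T = 264.34*292.8 + 539.7*33.81 + 95.78*33.81
T = 98885 / 899.83 = 110 °C

T_f ≈ 109.9 °C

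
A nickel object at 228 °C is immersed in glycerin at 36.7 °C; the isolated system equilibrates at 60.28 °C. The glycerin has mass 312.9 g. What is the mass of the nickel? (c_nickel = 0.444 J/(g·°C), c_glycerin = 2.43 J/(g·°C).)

m ≈ 241 g

Net heat exchanged in the isolated system is zero:
m·0.444·(60.28 − 228) + 312.9·2.43·(60.28 − 36.7) = 0
-74.47 m = -17929
m = -17929/-74.47 ≈ 240.8 g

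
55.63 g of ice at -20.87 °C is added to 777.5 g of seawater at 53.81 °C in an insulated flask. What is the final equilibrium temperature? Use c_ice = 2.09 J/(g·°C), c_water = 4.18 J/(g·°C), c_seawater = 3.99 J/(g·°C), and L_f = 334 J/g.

Heat gained plus heat lost sum to zero:
warm ice to 0 °C: 55.63·2.09·(0 − (-20.87)) = 2426.5; fusion: m_ice L_f = 55.63·334 = 18580; meltwater 0→T: 55.63·4.18·T = 232.53 T; seawater: 3102.2(T − 53.81)
3334.8 T = 166931 − 21007 = 145924
T ≈ 43.76 °C (positive, so assuming full melt was valid).

T_f ≈ 43.8 °C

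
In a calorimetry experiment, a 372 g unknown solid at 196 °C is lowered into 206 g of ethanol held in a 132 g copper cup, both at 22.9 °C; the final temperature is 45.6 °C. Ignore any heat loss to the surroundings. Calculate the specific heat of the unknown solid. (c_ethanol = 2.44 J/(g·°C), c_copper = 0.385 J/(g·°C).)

c ≈ 0.225 J/(g·°C)

Let T be the final temperature. ΣQ_i = 0:
372·c·(45.6 − 196) + 206·2.44·(45.6 − 22.9) + 132·0.385·(45.6 − 22.9) = 0
-55949 c = -12564
c = -12564/-55949 ≈ 0.2246 J/(g·°C)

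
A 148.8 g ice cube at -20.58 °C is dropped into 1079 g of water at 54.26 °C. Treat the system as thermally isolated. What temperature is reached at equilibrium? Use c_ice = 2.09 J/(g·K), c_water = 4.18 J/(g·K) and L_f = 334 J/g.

T_f ≈ 36.8 °C

Taking heat into each body as positive, Σ m c ΔT = 0:
warm ice to 0 °C: 148.8×2.09×(0 − (-20.58)) = 6400.2; melt ice: 148.8×334 = 49699; meltwater 0→T: 148.8×4.18×T = 621.98 T; water cools: 1079×4.18×(T − 54.26) = 4510.2(T − 54.26)
5132.2 T = 244725 − 56099 = 188625
T ≈ 36.75 °C — above 0 °C, consistent with complete melting.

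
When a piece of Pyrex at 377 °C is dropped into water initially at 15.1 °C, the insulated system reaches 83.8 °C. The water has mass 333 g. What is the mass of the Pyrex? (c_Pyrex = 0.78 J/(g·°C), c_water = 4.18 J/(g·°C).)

Heat gained plus heat lost sum to zero:
m·0.78·(83.8 − 377) + 333·4.18·(83.8 − 15.1) = 0
-228.7 m = -95626
m = -95626/-228.7 ≈ 418.1 g

m ≈ 418 g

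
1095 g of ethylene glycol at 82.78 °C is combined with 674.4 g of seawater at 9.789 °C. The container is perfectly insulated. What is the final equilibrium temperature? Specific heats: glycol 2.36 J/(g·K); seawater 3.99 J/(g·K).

T_f ≈ 45.5 °C

Taking heat into each body as positive, Σ m c ΔT = 0:
1095·2.36·(T − 82.78) + 674.4·3.99·(T − 9.789) = 0
2584.2(T − 82.78) + 2690.9(T − 9.789) = 0
(2584.2 + 2690.9) T = 2584.2·82.78 + 2690.9·9.789
T = 240261/5275.1 ≈ 45.55 °C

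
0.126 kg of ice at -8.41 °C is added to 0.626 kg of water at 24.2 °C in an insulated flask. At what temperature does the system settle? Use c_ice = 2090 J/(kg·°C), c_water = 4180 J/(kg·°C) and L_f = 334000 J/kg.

T_f ≈ 6.1 °C

Energy balance with sensible and latent terms:
ice -8.41→0 °C: 0.126·2090·8.41 = 2214.7; melt ice: 0.126·334000 = 42084; warm the meltwater: 526.68 T; water cools: 0.626·4180·(T − 24.2) = 2616.7(T − 24.2)
3143.4 T = 63324 − 44299 = 19025
T ≈ 6.05 °C. Since T > 0 °C, the all-ice-melts assumption holds.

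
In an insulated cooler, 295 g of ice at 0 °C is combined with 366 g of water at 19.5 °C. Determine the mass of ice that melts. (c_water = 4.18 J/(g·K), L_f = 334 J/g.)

m_melted ≈ 89.3 g

Cooling the water to 0 °C releases 366·4.18·19.5 = 29833 J.
To melt every bit of ice: 295·334 = 98530 J.
29833 J < 98530 J, so only part of the ice melts and the system sits at 0 °C.
m_melted·334 = 29833  ⇒  m_melted ≈ 89.32 g.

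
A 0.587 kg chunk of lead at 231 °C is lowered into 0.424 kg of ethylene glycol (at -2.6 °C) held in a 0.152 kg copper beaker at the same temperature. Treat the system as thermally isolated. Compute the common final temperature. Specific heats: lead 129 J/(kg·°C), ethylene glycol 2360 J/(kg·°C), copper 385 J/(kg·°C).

Energy conservation, ΣQ = 0:
0.587·129·(T − 231) + 0.424·2360·(T − (-2.6)) + 0.152·385·(T − (-2.6)) = 0
75.72(T − 231) + 1000.6(T − (-2.6)) + 58.52(T − (-2.6)) = 0
(75.72 + 1000.6 + 58.52) T = 75.72·231 + 1000.6·(-2.6) + 58.52·(-2.6)
T ≈ 12.99 °C

T_f ≈ 13.0 °C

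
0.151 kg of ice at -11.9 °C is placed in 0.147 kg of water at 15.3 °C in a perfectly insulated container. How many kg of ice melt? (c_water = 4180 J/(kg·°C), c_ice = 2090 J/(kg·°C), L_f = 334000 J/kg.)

m_melted ≈ 0.0169 kg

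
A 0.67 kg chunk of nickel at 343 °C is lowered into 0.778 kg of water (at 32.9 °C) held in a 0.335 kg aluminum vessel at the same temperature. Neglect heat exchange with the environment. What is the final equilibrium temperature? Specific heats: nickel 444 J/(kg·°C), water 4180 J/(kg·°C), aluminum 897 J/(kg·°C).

T_f ≈ 56.9 °C

T_f is the heat-capacity-weighted average of the initial temperatures:
T_f = (297.48·343 + 3252·32.9 + 300.5·32.9) / (297.48 + 3252 + 300.5)
    = 218914 / 3850 ≈ 56.86 °C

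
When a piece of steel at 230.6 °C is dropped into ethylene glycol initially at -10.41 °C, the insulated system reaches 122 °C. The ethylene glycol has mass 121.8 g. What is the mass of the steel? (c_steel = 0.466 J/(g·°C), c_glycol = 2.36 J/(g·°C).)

m ≈ 752 g

Heat lost by the steel = heat gained by the glycol:
m·0.466·(230.6 − 122) = 121.8·2.36·(122 − (-10.41))
50.61 m = 38061  ⇒  m ≈ 752.1 g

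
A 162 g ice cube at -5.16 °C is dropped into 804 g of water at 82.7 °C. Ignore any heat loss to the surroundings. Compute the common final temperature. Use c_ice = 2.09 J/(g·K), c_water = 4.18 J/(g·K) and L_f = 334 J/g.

T_f ≈ 55.0 °C

Let T be the final temperature. ΣQ_i = 0:
ice -5.16→0 °C: 162×2.09×5.16 = 1747.1; fusion: m_ice L_f = 162×334 = 54108; meltwater 0→T: 162×4.18×T = 677.16 T; water: 3360.7(T − 82.7)
4037.9 T = 277932 − 55855 = 222076
T ≈ 55.00 °C. Since T > 0 °C, the all-ice-melts assumption holds.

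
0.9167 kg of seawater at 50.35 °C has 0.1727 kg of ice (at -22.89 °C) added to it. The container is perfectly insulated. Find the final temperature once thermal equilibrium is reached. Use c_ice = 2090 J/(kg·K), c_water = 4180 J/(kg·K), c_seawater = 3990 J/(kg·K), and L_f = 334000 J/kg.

T_f ≈ 27.0 °C

Conservation of energy gives ΣQ = 0:
warm ice to 0 °C: 0.1727×2090×(0 − (-22.89)) = 8262
  fusion: m_ice L_f = 0.1727×334000 = 57682
  warm the meltwater: 721.89 T
  seawater cools: 0.9167×3990×(T − 50.35) = 3657.6(T − 50.35)
4379.5 T = 184162 − 65944 = 118218
T ≈ 26.99 °C — above 0 °C, consistent with complete melting.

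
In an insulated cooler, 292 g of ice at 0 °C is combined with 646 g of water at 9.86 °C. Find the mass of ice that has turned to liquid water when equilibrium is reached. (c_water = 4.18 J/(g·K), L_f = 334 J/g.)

Water can give up m c ΔT = 646·4.18·9.86 = 26625 J before reaching 0 °C.
Melting all 292 g of ice would need 292·334 = 97528 J.
Since 26625 < 97528 J, not all the ice melts; equilibrium is at 0 °C.
Mass melted = 26625/334 ≈ 79.71 g.

m_melted ≈ 79.7 g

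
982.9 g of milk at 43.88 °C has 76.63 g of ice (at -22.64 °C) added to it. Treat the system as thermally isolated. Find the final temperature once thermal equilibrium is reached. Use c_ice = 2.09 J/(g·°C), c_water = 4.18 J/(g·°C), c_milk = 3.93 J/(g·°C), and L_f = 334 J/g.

T_f ≈ 33.5 °C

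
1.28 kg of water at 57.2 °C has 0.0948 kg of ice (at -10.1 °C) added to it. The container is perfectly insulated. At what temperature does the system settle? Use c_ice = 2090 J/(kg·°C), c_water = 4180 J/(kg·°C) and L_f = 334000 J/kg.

Conservation of energy gives ΣQ = 0:
ice -10.1→0 °C: 0.0948×2090×10.1 = 2001.1; melt ice: 0.0948×334000 = 31663; warm the meltwater: 396.26 T; water: 5350.4(T − 57.2)
5746.7 T = 306043 − 33664 = 272379
T ≈ 47.40 °C. Since T > 0 °C, the all-ice-melts assumption holds.

T_f ≈ 47.4 °C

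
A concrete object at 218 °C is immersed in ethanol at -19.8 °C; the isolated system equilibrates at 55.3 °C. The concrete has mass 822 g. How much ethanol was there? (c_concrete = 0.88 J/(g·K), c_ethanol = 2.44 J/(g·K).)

Net heat exchanged in the isolated system is zero:
822·0.88·(55.3 − 218) + m·2.44·(55.3 − (-19.8)) = 0
183.24 m = 117691
m = 117691/183.24 ≈ 642.3 g

m ≈ 642 g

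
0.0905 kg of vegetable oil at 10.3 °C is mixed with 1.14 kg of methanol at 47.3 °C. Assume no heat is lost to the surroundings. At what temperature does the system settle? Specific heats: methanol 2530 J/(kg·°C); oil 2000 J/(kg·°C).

T_f ≈ 45.1 °C

Energy conservation, ΣQ = 0:
1.14*2530*(T − 47.3) + 0.0905*2000*(T − 10.3) = 0
2884.2(T − 47.3) + 181(T − 10.3) = 0
3065.2 T = 138287
T = 138287/3065.2 ≈ 45.12 °C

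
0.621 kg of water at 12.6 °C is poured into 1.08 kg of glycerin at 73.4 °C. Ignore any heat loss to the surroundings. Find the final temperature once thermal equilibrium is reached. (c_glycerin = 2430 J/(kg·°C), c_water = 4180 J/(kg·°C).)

T_f ≈ 43.2 °C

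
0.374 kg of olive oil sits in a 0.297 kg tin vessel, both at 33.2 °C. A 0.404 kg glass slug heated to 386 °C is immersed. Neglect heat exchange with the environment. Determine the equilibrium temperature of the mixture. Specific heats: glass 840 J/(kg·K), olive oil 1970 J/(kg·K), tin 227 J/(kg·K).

Setting the total heat transfer to zero:
0.404·840·(T − 386) + 0.374·1970·(T − 33.2) + 0.297·227·(T − 33.2) = 0
339.36(T − 386) + 736.78(T − 33.2) + 67.42(T − 33.2) = 0
(339.36 + 736.78 + 67.42) T = 339.36·386 + 736.78·33.2 + 67.42·33.2
T = 157692 / 1143.6 = 138 °C

T_f ≈ 137.9 °C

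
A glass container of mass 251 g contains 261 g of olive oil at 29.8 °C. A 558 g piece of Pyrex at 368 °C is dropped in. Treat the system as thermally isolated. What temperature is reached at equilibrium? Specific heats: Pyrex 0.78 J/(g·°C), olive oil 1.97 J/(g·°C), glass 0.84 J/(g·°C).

Heat gained plus heat lost sum to zero:
558×0.78×(T − 368) + 261×1.97×(T − 29.8) + 251×0.84×(T − 29.8) = 0
435.24(T − 368) + 514.17(T − 29.8) + 210.84(T − 29.8) = 0
(435.24 + 514.17 + 210.84) T = 435.24×368 + 514.17×29.8 + 210.84×29.8
T ≈ 156.67 °C

T_f ≈ 156.7 °C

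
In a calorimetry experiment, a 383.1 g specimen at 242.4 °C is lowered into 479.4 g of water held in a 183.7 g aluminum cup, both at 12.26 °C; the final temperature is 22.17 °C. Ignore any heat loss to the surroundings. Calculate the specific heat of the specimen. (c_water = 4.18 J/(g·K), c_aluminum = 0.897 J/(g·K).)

c ≈ 0.255 J/(g·K)

Energy conservation, ΣQ = 0:
383.1·c·(22.17 − 242.4) + 479.4·4.18·(22.17 − 12.26) + 183.7·0.897·(22.17 − 12.26) = 0
-84370 c = -21492
c = -21492/-84370 ≈ 0.2547 J/(g·K)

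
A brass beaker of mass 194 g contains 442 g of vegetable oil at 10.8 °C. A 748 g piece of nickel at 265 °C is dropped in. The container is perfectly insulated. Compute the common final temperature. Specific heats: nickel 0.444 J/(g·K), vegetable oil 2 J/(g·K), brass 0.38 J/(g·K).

Heat gained plus heat lost sum to zero:
748·0.444·(T − 265) + 442·2·(T − 10.8) + 194·0.38·(T − 10.8) = 0
332.11(T − 265) + 884(T − 10.8) + 73.72(T − 10.8) = 0
1289.8 T = 98353
T = 98353/1289.8 ≈ 76.25 °C

T_f ≈ 76.3 °C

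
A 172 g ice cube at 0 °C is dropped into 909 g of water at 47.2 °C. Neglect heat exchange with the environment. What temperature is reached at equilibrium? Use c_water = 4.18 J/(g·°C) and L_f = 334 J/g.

T_f ≈ 27.0 °C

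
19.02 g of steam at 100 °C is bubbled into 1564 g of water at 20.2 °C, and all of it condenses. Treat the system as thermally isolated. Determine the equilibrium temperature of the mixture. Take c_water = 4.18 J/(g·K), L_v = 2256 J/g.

Conservation of energy gives ΣQ = 0:
steam→water at 100 °C releases m L_v = 19.02·2256 = 42909
  condensate cools 100→T: 19.02·4.18·(T − 100) = 79.5(T − 100)
  original water: 6537.5(T − 20.2)
6617 T = 42909 + 7950.4 + 132058 = 182917
T ≈ 27.64 °C — below 100 °C, confirming all the steam condensed.

T_f ≈ 27.6 °C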